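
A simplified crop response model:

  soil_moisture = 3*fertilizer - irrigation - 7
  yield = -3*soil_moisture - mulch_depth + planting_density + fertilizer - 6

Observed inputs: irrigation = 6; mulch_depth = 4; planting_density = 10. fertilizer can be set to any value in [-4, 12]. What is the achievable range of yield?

Substituting into the soil_moisture equation gives soil_moisture = 3*fertilizer - 13.
Substituting into the yield equation gives yield = -8*fertilizer + 39.
Linear in fertilizer, so extremes are at the endpoints: fertilizer = -4 gives yield = 71; fertilizer = 12 gives yield = -57.

-57 to 71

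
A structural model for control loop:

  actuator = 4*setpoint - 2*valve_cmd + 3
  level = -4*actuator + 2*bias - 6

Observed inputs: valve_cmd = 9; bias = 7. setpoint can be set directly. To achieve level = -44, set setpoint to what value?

setpoint = 7

Substituting into the actuator equation gives actuator = 4*setpoint - 15.
Substituting into the level equation gives level = -16*setpoint + 68.
Solve -16*setpoint + 68 = -44: setpoint = (-44 - 68) / -16 = 7.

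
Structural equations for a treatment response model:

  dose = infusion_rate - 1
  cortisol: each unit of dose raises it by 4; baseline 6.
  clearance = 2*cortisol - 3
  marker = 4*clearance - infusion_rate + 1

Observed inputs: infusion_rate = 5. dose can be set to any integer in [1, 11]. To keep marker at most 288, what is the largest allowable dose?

Intervening on dose fixes its value directly, overriding its dependence on infusion_rate.
Substituting into the clearance equation gives clearance = 8*dose + 9.
Substituting into the marker equation gives marker = 32*dose + 32.
Require 32*dose + 32 ≤ 288, so dose ≤ 8.
The largest integer in [1, 11] satisfying this is 8.

dose = 8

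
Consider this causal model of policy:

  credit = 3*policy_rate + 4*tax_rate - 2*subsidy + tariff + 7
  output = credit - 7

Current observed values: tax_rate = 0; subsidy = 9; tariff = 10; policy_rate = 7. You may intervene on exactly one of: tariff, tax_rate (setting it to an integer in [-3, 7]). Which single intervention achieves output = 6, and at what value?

Intervening on tariff: with other inputs at their observed values, output = tariff + 3. Solving for 6 gives tariff = 3, within [-3, 7].
Intervening on tax_rate: output = 4*tax_rate + 13. Reaching 6 requires tax_rate = -7/4, not an integer.

set tariff = 3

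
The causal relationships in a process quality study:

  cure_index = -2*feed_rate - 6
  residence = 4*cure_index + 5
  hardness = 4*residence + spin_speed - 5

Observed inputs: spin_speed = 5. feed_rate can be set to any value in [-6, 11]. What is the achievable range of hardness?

-428 to 116

Substituting into the residence equation gives residence = -8*feed_rate - 19.
Substituting into the hardness equation gives hardness = -32*feed_rate - 76.
Linear in feed_rate, so extremes are at the endpoints: feed_rate = -6 gives hardness = 116; feed_rate = 11 gives hardness = -428.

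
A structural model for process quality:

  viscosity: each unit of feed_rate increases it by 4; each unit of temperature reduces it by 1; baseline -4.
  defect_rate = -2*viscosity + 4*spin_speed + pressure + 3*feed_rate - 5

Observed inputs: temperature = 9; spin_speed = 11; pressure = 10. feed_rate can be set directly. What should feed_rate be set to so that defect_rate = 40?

feed_rate = 7

Substituting into the viscosity equation gives viscosity = 4*feed_rate - 13.
Substituting into the defect_rate equation gives defect_rate = -5*feed_rate + 75.
Solve -5*feed_rate + 75 = 40: feed_rate = (40 - 75) / -5 = 7.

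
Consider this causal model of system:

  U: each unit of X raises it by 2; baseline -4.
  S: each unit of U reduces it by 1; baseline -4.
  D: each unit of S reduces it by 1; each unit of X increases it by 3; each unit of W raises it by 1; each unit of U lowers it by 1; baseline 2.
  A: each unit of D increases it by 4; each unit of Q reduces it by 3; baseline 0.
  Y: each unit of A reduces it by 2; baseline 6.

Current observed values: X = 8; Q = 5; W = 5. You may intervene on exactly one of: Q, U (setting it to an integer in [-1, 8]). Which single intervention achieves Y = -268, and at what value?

set Q = 1

Intervening on Q: with other inputs at their observed values, Y = 6*Q - 274. Solving for -268 gives Q = 1, within [-1, 8].
Intervening on U: the paths from U to Y cancel (net effect zero), leaving Y = -244; -268 is unreachable this way.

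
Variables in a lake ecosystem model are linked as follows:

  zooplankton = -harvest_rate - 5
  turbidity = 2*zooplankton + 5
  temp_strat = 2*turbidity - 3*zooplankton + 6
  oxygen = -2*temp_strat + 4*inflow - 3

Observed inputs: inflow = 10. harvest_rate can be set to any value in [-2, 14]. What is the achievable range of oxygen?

Substituting into the turbidity equation gives turbidity = -2*harvest_rate - 5.
This gives temp_strat = -harvest_rate + 11.
Substituting into the oxygen equation gives oxygen = 2*harvest_rate + 15.
Linear in harvest_rate, so extremes are at the endpoints: harvest_rate = -2 gives oxygen = 11; harvest_rate = 14 gives oxygen = 43.

11 to 43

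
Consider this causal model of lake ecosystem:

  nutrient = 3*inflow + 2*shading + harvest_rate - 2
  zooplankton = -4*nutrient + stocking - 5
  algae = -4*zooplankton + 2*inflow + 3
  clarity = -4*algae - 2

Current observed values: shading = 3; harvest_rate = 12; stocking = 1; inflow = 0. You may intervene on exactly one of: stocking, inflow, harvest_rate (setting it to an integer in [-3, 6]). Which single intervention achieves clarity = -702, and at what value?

Intervening on stocking: clarity = 16*stocking - 1118. Reaching -702 requires stocking = 26, outside [-3, 6].
Intervening on inflow: with other inputs at their observed values, clarity = -200*inflow - 1102. Solving for -702 gives inflow = -2, within [-3, 6].
Intervening on harvest_rate: clarity = -64*harvest_rate - 334. Reaching -702 requires harvest_rate = 23/4, not an integer.

set inflow = -2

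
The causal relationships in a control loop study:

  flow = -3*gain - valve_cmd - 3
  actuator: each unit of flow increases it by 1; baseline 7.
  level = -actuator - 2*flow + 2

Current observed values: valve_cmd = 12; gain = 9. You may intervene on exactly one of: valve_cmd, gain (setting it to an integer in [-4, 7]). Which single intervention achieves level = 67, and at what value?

set gain = 3

Intervening on valve_cmd: level = 3*valve_cmd + 85. Reaching 67 requires valve_cmd = -6, outside [-4, 7].
Intervening on gain: with other inputs at their observed values, level = 9*gain + 40. Solving for 67 gives gain = 3, within [-4, 7].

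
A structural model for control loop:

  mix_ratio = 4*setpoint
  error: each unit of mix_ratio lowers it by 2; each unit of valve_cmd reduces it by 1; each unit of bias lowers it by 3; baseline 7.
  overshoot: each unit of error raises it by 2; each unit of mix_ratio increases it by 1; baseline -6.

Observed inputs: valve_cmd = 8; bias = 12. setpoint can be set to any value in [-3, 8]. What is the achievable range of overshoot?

Substituting into the error equation gives error = -8*setpoint - 37.
Substituting into the overshoot equation gives overshoot = -12*setpoint - 80.
Linear in setpoint, so extremes are at the endpoints: setpoint = -3 gives overshoot = -44; setpoint = 8 gives overshoot = -176.

-176 to -44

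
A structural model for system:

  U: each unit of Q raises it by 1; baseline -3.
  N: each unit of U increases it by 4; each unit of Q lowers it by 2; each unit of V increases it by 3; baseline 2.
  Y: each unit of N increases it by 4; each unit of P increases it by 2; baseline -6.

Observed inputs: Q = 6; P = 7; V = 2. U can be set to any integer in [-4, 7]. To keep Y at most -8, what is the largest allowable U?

Intervening on U fixes its value directly, overriding its dependence on Q.
Substituting into the N equation gives N = 4*U - 4.
Substituting into the Y equation gives Y = 16*U - 8.
Require 16*U - 8 ≤ -8, so U ≤ 0.
The largest integer in [-4, 7] satisfying this is 0.

U = 0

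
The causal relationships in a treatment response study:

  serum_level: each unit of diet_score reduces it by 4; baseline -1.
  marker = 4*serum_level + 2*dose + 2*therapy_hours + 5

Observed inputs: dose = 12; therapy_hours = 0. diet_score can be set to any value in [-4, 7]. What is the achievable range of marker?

Substituting into the marker equation gives marker = -16*diet_score + 25.
Linear in diet_score, so extremes are at the endpoints: diet_score = -4 gives marker = 89; diet_score = 7 gives marker = -87.

-87 to 89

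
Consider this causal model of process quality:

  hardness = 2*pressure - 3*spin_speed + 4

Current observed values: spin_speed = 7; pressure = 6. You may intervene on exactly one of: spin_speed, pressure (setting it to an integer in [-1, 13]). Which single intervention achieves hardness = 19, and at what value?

set spin_speed = -1

Intervening on spin_speed: with other inputs at their observed values, hardness = -3*spin_speed + 16. Solving for 19 gives spin_speed = -1, within [-1, 13].
Intervening on pressure: hardness = 2*pressure - 17. Reaching 19 requires pressure = 18, outside [-1, 13].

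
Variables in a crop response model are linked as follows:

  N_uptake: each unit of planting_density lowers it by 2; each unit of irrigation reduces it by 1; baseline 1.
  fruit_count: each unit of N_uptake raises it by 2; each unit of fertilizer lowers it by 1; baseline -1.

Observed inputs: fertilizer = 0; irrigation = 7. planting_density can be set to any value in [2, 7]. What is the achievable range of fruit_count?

Substituting into the N_uptake equation gives N_uptake = -2*planting_density - 6.
Substituting into the fruit_count equation gives fruit_count = -4*planting_density - 13.
Linear in planting_density, so extremes are at the endpoints: planting_density = 2 gives fruit_count = -21; planting_density = 7 gives fruit_count = -41.

-41 to -21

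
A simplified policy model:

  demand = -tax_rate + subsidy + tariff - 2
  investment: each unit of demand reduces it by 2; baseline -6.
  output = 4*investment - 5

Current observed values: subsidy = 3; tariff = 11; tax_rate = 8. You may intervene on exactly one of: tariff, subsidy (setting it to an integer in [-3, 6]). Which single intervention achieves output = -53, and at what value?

Intervening on tariff: output = -8*tariff + 27. Reaching -53 requires tariff = 10, outside [-3, 6].
Intervening on subsidy: with other inputs at their observed values, output = -8*subsidy - 37. Solving for -53 gives subsidy = 2, within [-3, 6].

set subsidy = 2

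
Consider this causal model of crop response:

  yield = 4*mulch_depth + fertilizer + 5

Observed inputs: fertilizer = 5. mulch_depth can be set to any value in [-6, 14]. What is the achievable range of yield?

Substituting into the yield equation gives yield = 4*mulch_depth + 10.
Linear in mulch_depth, so extremes are at the endpoints: mulch_depth = -6 gives yield = -14; mulch_depth = 14 gives yield = 66.

-14 to 66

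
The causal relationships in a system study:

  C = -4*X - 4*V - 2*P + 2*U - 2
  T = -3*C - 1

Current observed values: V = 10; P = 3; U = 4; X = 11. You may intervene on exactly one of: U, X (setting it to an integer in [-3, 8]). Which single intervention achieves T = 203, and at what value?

Intervening on U: T = -6*U + 275. Reaching 203 requires U = 12, outside [-3, 8].
Intervening on X: with other inputs at their observed values, T = 12*X + 119. Solving for 203 gives X = 7, within [-3, 8].

set X = 7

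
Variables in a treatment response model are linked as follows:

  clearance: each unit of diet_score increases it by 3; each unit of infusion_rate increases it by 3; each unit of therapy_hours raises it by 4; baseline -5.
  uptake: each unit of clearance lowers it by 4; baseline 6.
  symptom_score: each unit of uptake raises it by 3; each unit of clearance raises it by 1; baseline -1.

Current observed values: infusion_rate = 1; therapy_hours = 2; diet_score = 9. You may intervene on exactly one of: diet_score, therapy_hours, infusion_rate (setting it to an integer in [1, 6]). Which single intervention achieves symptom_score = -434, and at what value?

set therapy_hours = 4

Intervening on diet_score: symptom_score = -33*diet_score - 49. Reaching -434 requires diet_score = 35/3, not an integer.
Intervening on therapy_hours: with other inputs at their observed values, symptom_score = -44*therapy_hours - 258. Solving for -434 gives therapy_hours = 4, within [1, 6].
Intervening on infusion_rate: symptom_score = -33*infusion_rate - 313. Reaching -434 requires infusion_rate = 11/3, not an integer.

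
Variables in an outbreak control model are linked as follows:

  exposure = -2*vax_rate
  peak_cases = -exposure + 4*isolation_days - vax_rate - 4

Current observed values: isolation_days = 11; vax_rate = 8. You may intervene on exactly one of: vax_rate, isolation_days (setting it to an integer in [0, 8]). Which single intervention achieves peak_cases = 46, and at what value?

Intervening on vax_rate: with other inputs at their observed values, peak_cases = vax_rate + 40. Solving for 46 gives vax_rate = 6, within [0, 8].
Intervening on isolation_days: peak_cases = 4*isolation_days + 4. Reaching 46 requires isolation_days = 21/2, not an integer.

set vax_rate = 6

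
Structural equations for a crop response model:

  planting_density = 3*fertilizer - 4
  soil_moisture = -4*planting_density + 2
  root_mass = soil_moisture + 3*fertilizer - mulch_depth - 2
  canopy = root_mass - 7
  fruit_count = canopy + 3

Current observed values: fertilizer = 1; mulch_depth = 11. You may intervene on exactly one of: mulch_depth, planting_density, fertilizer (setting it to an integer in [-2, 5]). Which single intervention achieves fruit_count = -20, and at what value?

Intervening on mulch_depth: fruit_count = -mulch_depth + 3. Reaching -20 requires mulch_depth = 23, outside [-2, 5].
Intervening on planting_density: with other inputs at their observed values, fruit_count = -4*planting_density - 12. Solving for -20 gives planting_density = 2, within [-2, 5].
Intervening on fertilizer: fruit_count = -9*fertilizer + 1. Reaching -20 requires fertilizer = 7/3, not an integer.

set planting_density = 2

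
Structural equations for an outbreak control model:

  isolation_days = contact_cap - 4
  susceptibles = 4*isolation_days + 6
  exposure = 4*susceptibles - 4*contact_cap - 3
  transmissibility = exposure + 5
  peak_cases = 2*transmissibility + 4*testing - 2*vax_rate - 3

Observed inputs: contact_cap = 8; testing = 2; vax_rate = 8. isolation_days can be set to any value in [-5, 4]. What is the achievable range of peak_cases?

Intervening on isolation_days fixes its value directly, overriding its dependence on contact_cap.
Substituting into the exposure equation gives exposure = 16*isolation_days - 11.
Substituting into the transmissibility equation gives transmissibility = 16*isolation_days - 6.
peak_cases becomes 32*isolation_days - 23.
Linear in isolation_days, so extremes are at the endpoints: isolation_days = -5 gives peak_cases = -183; isolation_days = 4 gives peak_cases = 105.

-183 to 105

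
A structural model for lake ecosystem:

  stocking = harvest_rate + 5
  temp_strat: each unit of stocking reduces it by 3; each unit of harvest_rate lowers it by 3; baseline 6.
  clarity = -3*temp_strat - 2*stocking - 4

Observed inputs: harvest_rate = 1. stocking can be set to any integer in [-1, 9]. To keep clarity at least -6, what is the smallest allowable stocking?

stocking = 1

Intervening on stocking fixes its value directly, overriding its dependence on harvest_rate.
Substituting into the temp_strat equation gives temp_strat = -3*stocking + 3.
Substituting into the clarity equation gives clarity = 7*stocking - 13.
Require 7*stocking - 13 ≥ -6, so stocking ≥ 1.
The smallest integer in [-1, 9] satisfying this is 1.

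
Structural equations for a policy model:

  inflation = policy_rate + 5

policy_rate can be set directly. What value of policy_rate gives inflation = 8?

policy_rate = 3

Solve policy_rate + 5 = 8: policy_rate = (8 - 5) / 1 = 3.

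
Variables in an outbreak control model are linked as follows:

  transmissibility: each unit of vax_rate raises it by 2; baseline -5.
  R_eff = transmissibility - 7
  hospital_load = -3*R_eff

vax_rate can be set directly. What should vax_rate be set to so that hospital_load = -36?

Substituting into the R_eff equation gives R_eff = 2*vax_rate - 12.
Substituting into the hospital_load equation gives hospital_load = -6*vax_rate + 36.
Solve -6*vax_rate + 36 = -36: vax_rate = (-36 - 36) / -6 = 12.

vax_rate = 12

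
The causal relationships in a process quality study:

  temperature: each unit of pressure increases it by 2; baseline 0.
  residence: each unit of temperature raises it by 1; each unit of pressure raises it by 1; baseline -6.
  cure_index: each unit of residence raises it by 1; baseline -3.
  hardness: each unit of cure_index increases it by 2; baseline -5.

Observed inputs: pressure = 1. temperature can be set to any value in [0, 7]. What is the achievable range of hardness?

Intervening on temperature fixes its value directly, overriding its dependence on pressure.
Substituting into the residence equation gives residence = temperature - 5.
Substituting into the cure_index equation gives cure_index = temperature - 8.
Substituting into the hardness equation gives hardness = 2*temperature - 21.
Linear in temperature, so extremes are at the endpoints: temperature = 0 gives hardness = -21; temperature = 7 gives hardness = -7.

-21 to -7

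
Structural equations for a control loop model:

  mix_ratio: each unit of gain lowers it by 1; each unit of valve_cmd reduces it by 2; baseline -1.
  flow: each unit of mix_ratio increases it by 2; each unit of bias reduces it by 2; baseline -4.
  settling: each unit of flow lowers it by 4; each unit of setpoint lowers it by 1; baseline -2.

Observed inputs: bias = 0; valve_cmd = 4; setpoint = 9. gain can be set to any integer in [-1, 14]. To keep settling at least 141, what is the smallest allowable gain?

gain = 8

Substituting into the mix_ratio equation gives mix_ratio = -gain - 9.
Substituting into the flow equation gives flow = -2*gain - 22.
Substituting into the settling equation gives settling = 8*gain + 77.
Require 8*gain + 77 ≥ 141, so gain ≥ 8.
The smallest integer in [-1, 14] satisfying this is 8.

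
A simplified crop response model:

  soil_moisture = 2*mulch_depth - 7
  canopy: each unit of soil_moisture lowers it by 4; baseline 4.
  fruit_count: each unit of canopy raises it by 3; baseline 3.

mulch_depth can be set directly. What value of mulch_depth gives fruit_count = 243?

Substituting into the canopy equation gives canopy = -8*mulch_depth + 32.
So fruit_count = -24*mulch_depth + 99.
Solve -24*mulch_depth + 99 = 243: mulch_depth = (243 - 99) / -24 = -6.

mulch_depth = -6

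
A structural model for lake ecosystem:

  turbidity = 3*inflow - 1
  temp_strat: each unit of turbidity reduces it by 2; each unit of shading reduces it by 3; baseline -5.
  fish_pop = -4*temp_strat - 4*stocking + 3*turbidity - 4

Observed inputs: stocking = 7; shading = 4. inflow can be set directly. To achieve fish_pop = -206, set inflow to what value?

inflow = -7

Substituting into the temp_strat equation gives temp_strat = -6*inflow - 15.
fish_pop becomes 33*inflow + 25.
Solve 33*inflow + 25 = -206: inflow = (-206 - 25) / 33 = -7.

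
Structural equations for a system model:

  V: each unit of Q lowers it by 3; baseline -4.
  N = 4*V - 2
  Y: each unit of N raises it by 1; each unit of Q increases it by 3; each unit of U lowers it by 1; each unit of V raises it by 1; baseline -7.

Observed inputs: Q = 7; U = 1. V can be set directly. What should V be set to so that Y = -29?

V = -8

Intervening on V fixes its value directly, overriding its dependence on Q.
Substituting into the Y equation gives Y = 5*V + 11.
Solve 5*V + 11 = -29: V = (-29 - 11) / 5 = -8.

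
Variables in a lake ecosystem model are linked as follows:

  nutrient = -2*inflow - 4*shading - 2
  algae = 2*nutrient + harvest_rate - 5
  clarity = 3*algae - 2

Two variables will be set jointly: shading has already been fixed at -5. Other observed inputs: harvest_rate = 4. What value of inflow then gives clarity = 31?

With shading held at -5:
Substituting into the nutrient equation gives nutrient = -2*inflow + 18.
Substituting into the algae equation gives algae = -4*inflow + 35.
Substituting into the clarity equation gives clarity = -12*inflow + 103.
Solve -12*inflow + 103 = 31: inflow = (31 - 103) / -12 = 6.

inflow = 6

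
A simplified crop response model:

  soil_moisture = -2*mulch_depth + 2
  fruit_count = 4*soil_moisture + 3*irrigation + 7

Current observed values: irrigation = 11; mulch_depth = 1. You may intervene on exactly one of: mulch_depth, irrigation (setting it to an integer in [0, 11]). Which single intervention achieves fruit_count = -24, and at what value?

set mulch_depth = 9

Intervening on mulch_depth: with other inputs at their observed values, fruit_count = -8*mulch_depth + 48. Solving for -24 gives mulch_depth = 9, within [0, 11].
Intervening on irrigation: fruit_count = 3*irrigation + 7. Reaching -24 requires irrigation = -31/3, not an integer.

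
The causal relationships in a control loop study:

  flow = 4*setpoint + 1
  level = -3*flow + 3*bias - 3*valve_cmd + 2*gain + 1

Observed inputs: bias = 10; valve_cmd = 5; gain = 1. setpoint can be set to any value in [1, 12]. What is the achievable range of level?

Substituting into the level equation gives level = -12*setpoint + 15.
Linear in setpoint, so extremes are at the endpoints: setpoint = 1 gives level = 3; setpoint = 12 gives level = -129.

-129 to 3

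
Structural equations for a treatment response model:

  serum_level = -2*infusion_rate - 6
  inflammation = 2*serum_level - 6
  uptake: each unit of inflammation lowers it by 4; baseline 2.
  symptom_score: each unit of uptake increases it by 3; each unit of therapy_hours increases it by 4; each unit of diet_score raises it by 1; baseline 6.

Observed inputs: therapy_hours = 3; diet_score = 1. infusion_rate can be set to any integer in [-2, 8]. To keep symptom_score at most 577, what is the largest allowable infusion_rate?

Substituting into the inflammation equation gives inflammation = -4*infusion_rate - 18.
Substituting into the uptake equation gives uptake = 16*infusion_rate + 74.
This gives symptom_score = 48*infusion_rate + 241.
Require 48*infusion_rate + 241 ≤ 577, so infusion_rate ≤ 7.
The largest integer in [-2, 8] satisfying this is 7.

infusion_rate = 7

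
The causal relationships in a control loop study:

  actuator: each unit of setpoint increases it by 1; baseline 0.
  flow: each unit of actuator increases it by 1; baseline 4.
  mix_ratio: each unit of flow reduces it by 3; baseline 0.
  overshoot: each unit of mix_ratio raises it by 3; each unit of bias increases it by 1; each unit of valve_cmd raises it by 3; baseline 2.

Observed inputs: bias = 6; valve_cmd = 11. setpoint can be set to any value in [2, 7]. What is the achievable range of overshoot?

-58 to -13

Substituting into the flow equation gives flow = setpoint + 4.
mix_ratio becomes -3*setpoint - 12.
So overshoot = -9*setpoint + 5.
Linear in setpoint, so extremes are at the endpoints: setpoint = 2 gives overshoot = -13; setpoint = 7 gives overshoot = -58.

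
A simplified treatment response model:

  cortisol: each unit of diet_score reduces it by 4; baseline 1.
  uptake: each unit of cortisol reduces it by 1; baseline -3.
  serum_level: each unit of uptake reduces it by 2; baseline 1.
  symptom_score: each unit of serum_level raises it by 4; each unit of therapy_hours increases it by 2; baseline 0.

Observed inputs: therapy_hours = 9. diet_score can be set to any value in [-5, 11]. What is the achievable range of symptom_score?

Substituting into the uptake equation gives uptake = 4*diet_score - 4.
Substituting into the serum_level equation gives serum_level = -8*diet_score + 9.
Substituting into the symptom_score equation gives symptom_score = -32*diet_score + 54.
Linear in diet_score, so extremes are at the endpoints: diet_score = -5 gives symptom_score = 214; diet_score = 11 gives symptom_score = -298.

-298 to 214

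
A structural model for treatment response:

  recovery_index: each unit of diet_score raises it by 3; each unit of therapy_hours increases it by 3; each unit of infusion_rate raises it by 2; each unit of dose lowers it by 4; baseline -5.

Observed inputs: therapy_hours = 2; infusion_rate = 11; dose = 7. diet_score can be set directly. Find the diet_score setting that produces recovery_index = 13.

Substituting into the recovery_index equation gives recovery_index = 3*diet_score - 5.
Solve 3*diet_score - 5 = 13: diet_score = (13 + 5) / 3 = 6.

diet_score = 6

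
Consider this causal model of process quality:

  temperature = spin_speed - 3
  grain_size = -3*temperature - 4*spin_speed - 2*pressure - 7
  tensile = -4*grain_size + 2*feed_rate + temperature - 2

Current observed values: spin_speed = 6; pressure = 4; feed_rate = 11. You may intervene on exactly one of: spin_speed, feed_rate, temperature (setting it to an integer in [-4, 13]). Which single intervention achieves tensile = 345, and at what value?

set temperature = 13

Intervening on spin_speed: tensile = 29*spin_speed + 41. Reaching 345 requires spin_speed = 304/29, not an integer.
Intervening on feed_rate: tensile = 2*feed_rate + 193. Reaching 345 requires feed_rate = 76, outside [-4, 13].
Intervening on temperature: with other inputs at their observed values, tensile = 13*temperature + 176. Solving for 345 gives temperature = 13, within [-4, 13].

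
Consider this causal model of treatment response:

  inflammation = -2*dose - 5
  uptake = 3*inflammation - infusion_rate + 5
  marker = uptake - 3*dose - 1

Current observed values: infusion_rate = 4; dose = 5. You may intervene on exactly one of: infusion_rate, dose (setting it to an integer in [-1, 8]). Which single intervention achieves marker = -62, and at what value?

Intervening on infusion_rate: with other inputs at their observed values, marker = -infusion_rate - 56. Solving for -62 gives infusion_rate = 6, within [-1, 8].
Intervening on dose: marker = -9*dose - 15. Reaching -62 requires dose = 47/9, not an integer.

set infusion_rate = 6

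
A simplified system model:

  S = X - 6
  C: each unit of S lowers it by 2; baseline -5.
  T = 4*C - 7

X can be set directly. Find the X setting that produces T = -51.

X = 9

Substituting into the C equation gives C = -2*X + 7.
This gives T = -8*X + 21.
Solve -8*X + 21 = -51: X = (-51 - 21) / -8 = 9.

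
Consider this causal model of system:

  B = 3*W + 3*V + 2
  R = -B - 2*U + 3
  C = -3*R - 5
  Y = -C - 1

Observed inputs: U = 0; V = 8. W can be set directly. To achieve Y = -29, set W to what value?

W = -4

Substituting into the B equation gives B = 3*W + 26.
So R = -3*W - 23.
So C = 9*W + 64.
Y becomes -9*W - 65.
Solve -9*W - 65 = -29: W = (-29 + 65) / -9 = -4.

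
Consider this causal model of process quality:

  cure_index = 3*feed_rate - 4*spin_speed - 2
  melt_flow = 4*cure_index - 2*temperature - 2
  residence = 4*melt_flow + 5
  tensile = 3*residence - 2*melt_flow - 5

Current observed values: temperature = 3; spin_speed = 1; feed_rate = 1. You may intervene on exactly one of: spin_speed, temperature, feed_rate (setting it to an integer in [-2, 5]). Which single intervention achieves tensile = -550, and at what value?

Intervening on spin_speed: tensile = -160*spin_speed - 30. Reaching -550 requires spin_speed = 13/4, not an integer.
Intervening on temperature: tensile = -20*temperature - 130. Reaching -550 requires temperature = 21, outside [-2, 5].
Intervening on feed_rate: with other inputs at their observed values, tensile = 120*feed_rate - 310. Solving for -550 gives feed_rate = -2, within [-2, 5].

set feed_rate = -2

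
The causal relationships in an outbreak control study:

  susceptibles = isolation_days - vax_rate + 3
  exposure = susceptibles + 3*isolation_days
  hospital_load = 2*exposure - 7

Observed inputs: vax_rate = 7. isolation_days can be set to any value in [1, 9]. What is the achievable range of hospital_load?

Substituting into the susceptibles equation gives susceptibles = isolation_days - 4.
So exposure = 4*isolation_days - 4.
This gives hospital_load = 8*isolation_days - 15.
Linear in isolation_days, so extremes are at the endpoints: isolation_days = 1 gives hospital_load = -7; isolation_days = 9 gives hospital_load = 57.

-7 to 57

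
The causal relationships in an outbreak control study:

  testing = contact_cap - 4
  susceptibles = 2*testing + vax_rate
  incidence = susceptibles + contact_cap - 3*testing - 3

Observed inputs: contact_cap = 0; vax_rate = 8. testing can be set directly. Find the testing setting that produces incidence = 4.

Intervening on testing fixes its value directly, overriding its dependence on contact_cap.
Substituting into the susceptibles equation gives susceptibles = 2*testing + 8.
Substituting into the incidence equation gives incidence = -testing + 5.
Solve -testing + 5 = 4: testing = (4 - 5) / -1 = 1.

testing = 1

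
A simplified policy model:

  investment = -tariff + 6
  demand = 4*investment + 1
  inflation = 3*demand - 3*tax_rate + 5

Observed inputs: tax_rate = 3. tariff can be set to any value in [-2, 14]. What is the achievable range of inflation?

-97 to 95

Substituting into the demand equation gives demand = -4*tariff + 25.
Substituting into the inflation equation gives inflation = -12*tariff + 71.
Linear in tariff, so extremes are at the endpoints: tariff = -2 gives inflation = 95; tariff = 14 gives inflation = -97.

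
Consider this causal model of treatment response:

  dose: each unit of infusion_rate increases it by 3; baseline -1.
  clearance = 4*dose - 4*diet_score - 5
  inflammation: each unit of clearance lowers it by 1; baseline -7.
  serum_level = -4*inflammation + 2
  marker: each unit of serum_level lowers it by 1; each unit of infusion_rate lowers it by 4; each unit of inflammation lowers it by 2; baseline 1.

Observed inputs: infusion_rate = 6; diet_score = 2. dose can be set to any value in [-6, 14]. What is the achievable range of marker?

-125 to 35

Intervening on dose fixes its value directly, overriding its dependence on infusion_rate.
Substituting into the clearance equation gives clearance = 4*dose - 13.
Substituting into the inflammation equation gives inflammation = -4*dose + 6.
This gives serum_level = 16*dose - 22.
So marker = -8*dose - 13.
Linear in dose, so extremes are at the endpoints: dose = -6 gives marker = 35; dose = 14 gives marker = -125.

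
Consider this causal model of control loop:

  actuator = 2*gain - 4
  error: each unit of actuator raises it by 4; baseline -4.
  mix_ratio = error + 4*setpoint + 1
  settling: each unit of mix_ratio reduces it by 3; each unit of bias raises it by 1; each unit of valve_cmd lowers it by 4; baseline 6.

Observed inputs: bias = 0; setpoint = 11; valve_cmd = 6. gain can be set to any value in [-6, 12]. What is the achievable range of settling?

Substituting into the error equation gives error = 8*gain - 20.
mix_ratio becomes 8*gain + 25.
Substituting into the settling equation gives settling = -24*gain - 93.
Linear in gain, so extremes are at the endpoints: gain = -6 gives settling = 51; gain = 12 gives settling = -381.

-381 to 51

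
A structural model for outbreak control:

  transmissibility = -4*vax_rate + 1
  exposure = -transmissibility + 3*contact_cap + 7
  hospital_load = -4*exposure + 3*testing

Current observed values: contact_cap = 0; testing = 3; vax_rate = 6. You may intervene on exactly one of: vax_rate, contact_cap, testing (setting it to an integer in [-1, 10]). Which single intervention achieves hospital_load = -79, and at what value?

set vax_rate = 4

Intervening on vax_rate: with other inputs at their observed values, hospital_load = -16*vax_rate - 15. Solving for -79 gives vax_rate = 4, within [-1, 10].
Intervening on contact_cap: hospital_load = -12*contact_cap - 111. Reaching -79 requires contact_cap = -8/3, not an integer.
Intervening on testing: hospital_load = 3*testing - 120. Reaching -79 requires testing = 41/3, not an integer.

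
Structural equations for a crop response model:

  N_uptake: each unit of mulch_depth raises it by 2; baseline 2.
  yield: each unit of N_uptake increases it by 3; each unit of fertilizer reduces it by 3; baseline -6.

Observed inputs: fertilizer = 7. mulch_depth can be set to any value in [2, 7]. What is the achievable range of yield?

Substituting into the yield equation gives yield = 6*mulch_depth - 21.
Linear in mulch_depth, so extremes are at the endpoints: mulch_depth = 2 gives yield = -9; mulch_depth = 7 gives yield = 21.

-9 to 21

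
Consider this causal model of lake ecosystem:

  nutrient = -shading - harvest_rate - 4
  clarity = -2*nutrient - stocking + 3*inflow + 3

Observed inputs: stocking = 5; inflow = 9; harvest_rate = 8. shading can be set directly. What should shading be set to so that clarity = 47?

Substituting into the nutrient equation gives nutrient = -shading - 12.
Substituting into the clarity equation gives clarity = 2*shading + 49.
Solve 2*shading + 49 = 47: shading = (47 - 49) / 2 = -1.

shading = -1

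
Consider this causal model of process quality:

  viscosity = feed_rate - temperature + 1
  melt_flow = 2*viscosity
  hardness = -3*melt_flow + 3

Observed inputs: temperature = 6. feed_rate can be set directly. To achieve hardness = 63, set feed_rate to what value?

feed_rate = -5

Substituting into the viscosity equation gives viscosity = feed_rate - 5.
This gives melt_flow = 2*feed_rate - 10.
Substituting into the hardness equation gives hardness = -6*feed_rate + 33.
Solve -6*feed_rate + 33 = 63: feed_rate = (63 - 33) / -6 = -5.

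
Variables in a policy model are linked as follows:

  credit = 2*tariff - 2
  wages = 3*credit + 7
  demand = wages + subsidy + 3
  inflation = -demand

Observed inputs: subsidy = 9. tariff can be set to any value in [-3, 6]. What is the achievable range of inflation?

Substituting into the wages equation gives wages = 6*tariff + 1.
So demand = 6*tariff + 13.
So inflation = -6*tariff - 13.
Linear in tariff, so extremes are at the endpoints: tariff = -3 gives inflation = 5; tariff = 6 gives inflation = -49.

-49 to 5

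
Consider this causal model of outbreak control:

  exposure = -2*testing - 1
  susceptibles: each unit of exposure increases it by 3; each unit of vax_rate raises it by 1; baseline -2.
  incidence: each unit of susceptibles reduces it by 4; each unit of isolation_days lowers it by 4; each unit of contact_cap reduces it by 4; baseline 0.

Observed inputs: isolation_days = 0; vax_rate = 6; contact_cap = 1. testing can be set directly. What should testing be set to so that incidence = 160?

Substituting into the susceptibles equation gives susceptibles = -6*testing + 1.
So incidence = 24*testing - 8.
Solve 24*testing - 8 = 160: testing = (160 + 8) / 24 = 7.

testing = 7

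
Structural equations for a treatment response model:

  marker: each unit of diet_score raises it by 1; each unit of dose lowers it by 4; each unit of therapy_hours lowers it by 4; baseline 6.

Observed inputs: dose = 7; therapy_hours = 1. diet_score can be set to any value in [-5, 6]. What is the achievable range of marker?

Substituting into the marker equation gives marker = diet_score - 26.
Linear in diet_score, so extremes are at the endpoints: diet_score = -5 gives marker = -31; diet_score = 6 gives marker = -20.

-31 to -20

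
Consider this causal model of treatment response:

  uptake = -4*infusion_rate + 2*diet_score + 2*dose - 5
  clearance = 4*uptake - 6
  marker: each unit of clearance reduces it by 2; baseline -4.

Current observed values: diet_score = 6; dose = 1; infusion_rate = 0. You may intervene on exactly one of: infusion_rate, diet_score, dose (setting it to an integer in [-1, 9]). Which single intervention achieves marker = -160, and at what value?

Intervening on infusion_rate: marker = 32*infusion_rate - 64. Reaching -160 requires infusion_rate = -3, outside [-1, 9].
Intervening on diet_score: marker = -16*diet_score + 32. Reaching -160 requires diet_score = 12, outside [-1, 9].
Intervening on dose: with other inputs at their observed values, marker = -16*dose - 48. Solving for -160 gives dose = 7, within [-1, 9].

set dose = 7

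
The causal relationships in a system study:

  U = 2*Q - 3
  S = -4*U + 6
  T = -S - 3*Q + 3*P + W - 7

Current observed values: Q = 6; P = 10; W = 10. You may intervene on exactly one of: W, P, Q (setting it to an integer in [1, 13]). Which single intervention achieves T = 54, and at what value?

set P = 13

Intervening on W: T = W + 35. Reaching 54 requires W = 19, outside [1, 13].
Intervening on P: with other inputs at their observed values, T = 3*P + 15. Solving for 54 gives P = 13, within [1, 13].
Intervening on Q: T = 5*Q + 15. Reaching 54 requires Q = 39/5, not an integer.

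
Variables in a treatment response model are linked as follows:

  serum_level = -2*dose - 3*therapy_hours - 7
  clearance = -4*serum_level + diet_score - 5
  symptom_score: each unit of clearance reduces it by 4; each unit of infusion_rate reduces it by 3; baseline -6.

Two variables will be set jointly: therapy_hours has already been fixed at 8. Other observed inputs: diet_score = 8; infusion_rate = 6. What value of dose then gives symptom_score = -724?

dose = 6

With therapy_hours held at 8:
Substituting into the serum_level equation gives serum_level = -2*dose - 31.
Substituting into the clearance equation gives clearance = 8*dose + 127.
So symptom_score = -32*dose - 532.
Solve -32*dose - 532 = -724: dose = (-724 + 532) / -32 = 6.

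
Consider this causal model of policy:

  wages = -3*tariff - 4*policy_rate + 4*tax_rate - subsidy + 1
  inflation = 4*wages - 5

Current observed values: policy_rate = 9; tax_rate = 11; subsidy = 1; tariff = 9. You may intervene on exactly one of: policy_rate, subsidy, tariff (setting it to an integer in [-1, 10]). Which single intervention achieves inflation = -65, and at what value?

Intervening on policy_rate: with other inputs at their observed values, inflation = -16*policy_rate + 63. Solving for -65 gives policy_rate = 8, within [-1, 10].
Intervening on subsidy: inflation = -4*subsidy - 77. Reaching -65 requires subsidy = -3, outside [-1, 10].
Intervening on tariff: inflation = -12*tariff + 27. Reaching -65 requires tariff = 23/3, not an integer.

set policy_rate = 8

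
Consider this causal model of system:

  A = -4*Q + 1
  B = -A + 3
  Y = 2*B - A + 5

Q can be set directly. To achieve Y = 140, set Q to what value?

Substituting into the B equation gives B = 4*Q + 2.
Substituting into the Y equation gives Y = 12*Q + 8.
Solve 12*Q + 8 = 140: Q = (140 - 8) / 12 = 11.

Q = 11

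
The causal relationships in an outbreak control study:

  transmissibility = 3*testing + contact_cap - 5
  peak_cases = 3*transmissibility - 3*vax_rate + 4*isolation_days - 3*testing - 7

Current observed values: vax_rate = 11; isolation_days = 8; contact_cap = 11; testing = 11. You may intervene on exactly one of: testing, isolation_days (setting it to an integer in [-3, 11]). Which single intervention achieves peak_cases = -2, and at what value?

Intervening on testing: with other inputs at their observed values, peak_cases = 6*testing + 10. Solving for -2 gives testing = -2, within [-3, 11].
Intervening on isolation_days: peak_cases = 4*isolation_days + 44. Reaching -2 requires isolation_days = -23/2, not an integer.

set testing = -2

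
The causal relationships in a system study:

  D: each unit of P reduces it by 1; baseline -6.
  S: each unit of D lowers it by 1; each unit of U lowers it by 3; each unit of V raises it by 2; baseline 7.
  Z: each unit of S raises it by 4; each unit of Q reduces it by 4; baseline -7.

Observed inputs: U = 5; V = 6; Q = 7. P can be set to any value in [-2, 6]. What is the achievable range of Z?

Substituting into the S equation gives S = P + 10.
This gives Z = 4*P + 5.
Linear in P, so extremes are at the endpoints: P = -2 gives Z = -3; P = 6 gives Z = 29.

-3 to 29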